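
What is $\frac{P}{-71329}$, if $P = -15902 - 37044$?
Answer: $\frac{52946}{71329} \approx 0.74228$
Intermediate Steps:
$P = -52946$ ($P = -15902 - 37044 = -52946$)
$\frac{P}{-71329} = - \frac{52946}{-71329} = \left(-52946\right) \left(- \frac{1}{71329}\right) = \frac{52946}{71329}$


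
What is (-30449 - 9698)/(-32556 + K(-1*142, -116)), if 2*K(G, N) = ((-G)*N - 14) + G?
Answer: 40147/40870 ≈ 0.98231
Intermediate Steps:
K(G, N) = -7 + G/2 - G*N/2 (K(G, N) = (((-G)*N - 14) + G)/2 = ((-G*N - 14) + G)/2 = ((-14 - G*N) + G)/2 = (-14 + G - G*N)/2 = -7 + G/2 - G*N/2)
(-30449 - 9698)/(-32556 + K(-1*142, -116)) = (-30449 - 9698)/(-32556 + (-7 + (-1*142)/2 - ½*(-1*142)*(-116))) = -40147/(-32556 + (-7 + (½)*(-142) - ½*(-142)*(-116))) = -40147/(-32556 + (-7 - 71 - 8236)) = -40147/(-32556 - 8314) = -40147/(-40870) = -40147*(-1/40870) = 40147/40870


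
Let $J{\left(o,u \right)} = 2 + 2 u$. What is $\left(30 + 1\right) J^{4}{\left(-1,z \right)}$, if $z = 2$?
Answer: $40176$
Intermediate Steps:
$\left(30 + 1\right) J^{4}{\left(-1,z \right)} = \left(30 + 1\right) \left(2 + 2 \cdot 2\right)^{4} = 31 \left(2 + 4\right)^{4} = 31 \cdot 6^{4} = 31 \cdot 1296 = 40176$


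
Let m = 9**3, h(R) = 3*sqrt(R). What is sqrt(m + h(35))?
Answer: sqrt(729 + 3*sqrt(35)) ≈ 27.327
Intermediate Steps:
m = 729
sqrt(m + h(35)) = sqrt(729 + 3*sqrt(35))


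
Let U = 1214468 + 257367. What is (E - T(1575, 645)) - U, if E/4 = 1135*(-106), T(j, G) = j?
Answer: -1954650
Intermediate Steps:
U = 1471835
E = -481240 (E = 4*(1135*(-106)) = 4*(-120310) = -481240)
(E - T(1575, 645)) - U = (-481240 - 1*1575) - 1*1471835 = (-481240 - 1575) - 1471835 = -482815 - 1471835 = -1954650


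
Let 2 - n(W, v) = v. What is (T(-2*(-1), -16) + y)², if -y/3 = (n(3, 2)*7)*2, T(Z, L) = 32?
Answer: 1024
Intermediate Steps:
n(W, v) = 2 - v
y = 0 (y = -3*(2 - 1*2)*7*2 = -3*(2 - 2)*7*2 = -3*0*7*2 = -0*2 = -3*0 = 0)
(T(-2*(-1), -16) + y)² = (32 + 0)² = 32² = 1024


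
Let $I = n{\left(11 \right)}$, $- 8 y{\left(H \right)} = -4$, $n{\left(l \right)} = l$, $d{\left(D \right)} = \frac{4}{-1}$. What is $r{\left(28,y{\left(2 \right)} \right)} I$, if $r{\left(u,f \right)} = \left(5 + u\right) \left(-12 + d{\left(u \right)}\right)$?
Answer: $-5808$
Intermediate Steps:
$d{\left(D \right)} = -4$ ($d{\left(D \right)} = 4 \left(-1\right) = -4$)
$y{\left(H \right)} = \frac{1}{2}$ ($y{\left(H \right)} = \left(- \frac{1}{8}\right) \left(-4\right) = \frac{1}{2}$)
$I = 11$
$r{\left(u,f \right)} = -80 - 16 u$ ($r{\left(u,f \right)} = \left(5 + u\right) \left(-12 - 4\right) = \left(5 + u\right) \left(-16\right) = -80 - 16 u$)
$r{\left(28,y{\left(2 \right)} \right)} I = \left(-80 - 448\right) 11 = \left(-528\right) 11 = -5808$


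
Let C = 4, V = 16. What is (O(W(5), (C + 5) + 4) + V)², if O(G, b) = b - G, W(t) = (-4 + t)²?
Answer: 784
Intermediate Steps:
(O(W(5), (C + 5) + 4) + V)² = ((((4 + 5) + 4) - (-4 + 5)²) + 16)² = (((9 + 4) - 1*1²) + 16)² = ((13 - 1*1) + 16)² = ((13 - 1) + 16)² = (12 + 16)² = 28² = 784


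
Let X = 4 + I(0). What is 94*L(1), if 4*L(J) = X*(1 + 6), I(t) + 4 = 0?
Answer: 0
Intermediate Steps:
I(t) = -4 (I(t) = -4 + 0 = -4)
X = 0 (X = 4 - 4 = 0)
L(J) = 0 (L(J) = (0*(1 + 6))/4 = (0*7)/4 = (¼)*0 = 0)
94*L(1) = 94*0 = 0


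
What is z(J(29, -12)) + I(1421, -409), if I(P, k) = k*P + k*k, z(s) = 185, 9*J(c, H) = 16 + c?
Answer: -413723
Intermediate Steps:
J(c, H) = 16/9 + c/9 (J(c, H) = (16 + c)/9 = 16/9 + c/9)
I(P, k) = k² + P*k (I(P, k) = P*k + k² = k² + P*k)
z(J(29, -12)) + I(1421, -409) = 185 - 409*(1421 - 409) = 185 - 409*1012 = 185 - 413908 = -413723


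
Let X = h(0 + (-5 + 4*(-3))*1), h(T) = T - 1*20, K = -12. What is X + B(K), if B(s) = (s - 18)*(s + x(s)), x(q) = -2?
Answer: 383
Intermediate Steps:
B(s) = (-18 + s)*(-2 + s) (B(s) = (s - 18)*(s - 2) = (-18 + s)*(-2 + s))
h(T) = -20 + T (h(T) = T - 20 = -20 + T)
X = -37 (X = -20 + (0 + (-5 + 4*(-3))*1) = -20 + (0 + (-5 - 12)*1) = -20 + (0 - 17*1) = -20 + (0 - 17) = -20 - 17 = -37)
X + B(K) = -37 + (36 + (-12)**2 - 20*(-12)) = -37 + (36 + 144 + 240) = -37 + 420 = 383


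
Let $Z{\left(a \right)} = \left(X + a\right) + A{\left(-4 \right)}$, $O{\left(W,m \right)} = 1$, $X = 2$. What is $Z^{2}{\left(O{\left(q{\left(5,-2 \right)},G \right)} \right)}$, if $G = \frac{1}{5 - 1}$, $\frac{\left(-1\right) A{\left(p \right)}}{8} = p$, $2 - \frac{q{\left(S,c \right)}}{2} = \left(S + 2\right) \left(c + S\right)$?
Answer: $1225$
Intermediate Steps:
$q{\left(S,c \right)} = 4 - 2 \left(2 + S\right) \left(S + c\right)$ ($q{\left(S,c \right)} = 4 - 2 \left(S + 2\right) \left(c + S\right) = 4 - 2 \left(2 + S\right) \left(S + c\right)$)
$A{\left(p \right)} = - 8 p$
$G = \frac{1}{4}$ ($G = \frac{1}{5 - 1} = \frac{1}{4} \approx 0.25$)
$Z{\left(a \right)} = 34 + a$ ($Z{\left(a \right)} = \left(2 + a\right) - -32 = \left(2 + a\right) + 32 = 34 + a$)
$Z^{2}{\left(O{\left(q{\left(5,-2 \right)},G \right)} \right)} = \left(34 + 1\right)^{2} = 35^{2} = 1225$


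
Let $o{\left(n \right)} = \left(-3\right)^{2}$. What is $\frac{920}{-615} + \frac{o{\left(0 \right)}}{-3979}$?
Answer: $- \frac{733243}{489417} \approx -1.4982$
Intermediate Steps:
$o{\left(n \right)} = 9$
$\frac{920}{-615} + \frac{o{\left(0 \right)}}{-3979} = \frac{920}{-615} + \frac{9}{-3979} = 920 \left(- \frac{1}{615}\right) + 9 \left(- \frac{1}{3979}\right) = - \frac{184}{123} - \frac{9}{3979} = - \frac{733243}{489417}$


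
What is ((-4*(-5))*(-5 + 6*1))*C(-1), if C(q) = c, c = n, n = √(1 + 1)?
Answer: 20*√2 ≈ 28.284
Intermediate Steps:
n = √2 ≈ 1.4142
c = √2 ≈ 1.4142
C(q) = √2
((-4*(-5))*(-5 + 6*1))*C(-1) = ((-4*(-5))*(-5 + 6*1))*√2 = (20*(-5 + 6))*√2 = (20*1)*√2 = 20*√2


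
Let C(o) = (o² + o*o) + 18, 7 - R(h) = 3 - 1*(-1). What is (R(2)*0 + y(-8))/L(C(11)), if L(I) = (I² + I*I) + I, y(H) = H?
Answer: -2/33865 ≈ -5.9058e-5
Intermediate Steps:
R(h) = 3 (R(h) = 7 - (3 - 1*(-1)) = 7 - (3 + 1) = 7 - 1*4 = 7 - 4 = 3)
C(o) = 18 + 2*o² (C(o) = (o² + o²) + 18 = 2*o² + 18 = 18 + 2*o²)
L(I) = I + 2*I² (L(I) = (I² + I²) + I = 2*I² + I = I + 2*I²)
(R(2)*0 + y(-8))/L(C(11)) = (3*0 - 8)/(((18 + 2*11²)*(1 + 2*(18 + 2*11²)))) = (0 - 8)/(((18 + 2*121)*(1 + 2*(18 + 2*121)))) = -8*1/((1 + 2*(18 + 242))*(18 + 242)) = -8*1/(260*(1 + 2*260)) = -8*1/(260*(1 + 520)) = -8/(260*521) = -8/135460 = -8*1/135460 = -2/33865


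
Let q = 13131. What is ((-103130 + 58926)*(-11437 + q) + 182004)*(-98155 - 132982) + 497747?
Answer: 17265835471111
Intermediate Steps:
((-103130 + 58926)*(-11437 + q) + 182004)*(-98155 - 132982) + 497747 = ((-103130 + 58926)*(-11437 + 13131) + 182004)*(-98155 - 132982) + 497747 = (-44204*1694 + 182004)*(-231137) + 497747 = (-74881576 + 182004)*(-231137) + 497747 = -74699572*(-231137) + 497747 = 17265834973364 + 497747 = 17265835471111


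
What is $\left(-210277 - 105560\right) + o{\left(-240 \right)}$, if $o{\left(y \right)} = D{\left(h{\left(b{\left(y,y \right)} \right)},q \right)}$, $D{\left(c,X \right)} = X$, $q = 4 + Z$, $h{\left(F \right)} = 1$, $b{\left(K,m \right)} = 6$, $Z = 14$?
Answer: $-315819$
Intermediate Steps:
$q = 18$ ($q = 4 + 14 = 18$)
$o{\left(y \right)} = 18$
$\left(-210277 - 105560\right) + o{\left(-240 \right)} = \left(-210277 - 105560\right) + 18 = -315837 + 18 = -315819$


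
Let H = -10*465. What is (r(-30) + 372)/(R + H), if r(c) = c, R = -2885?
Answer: -342/7535 ≈ -0.045388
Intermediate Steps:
H = -4650
(r(-30) + 372)/(R + H) = (-30 + 372)/(-2885 - 4650) = 342/(-7535) = 342*(-1/7535) = -342/7535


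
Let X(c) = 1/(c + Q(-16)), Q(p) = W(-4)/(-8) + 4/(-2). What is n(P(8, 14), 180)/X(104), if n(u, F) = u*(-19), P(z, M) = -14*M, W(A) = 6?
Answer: 377055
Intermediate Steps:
Q(p) = -11/4 (Q(p) = 6/(-8) + 4/(-2) = 6*(-⅛) + 4*(-½) = -¾ - 2 = -11/4)
X(c) = 1/(-11/4 + c) (X(c) = 1/(c - 11/4) = 1/(-11/4 + c))
n(u, F) = -19*u
n(P(8, 14), 180)/X(104) = (-(-266)*14)/((4/(-11 + 4*104))) = (-19*(-196))/((4/(-11 + 416))) = 3724/((4/405)) = 3724/((4*(1/405))) = 3724/(4/405) = 3724*(405/4) = 377055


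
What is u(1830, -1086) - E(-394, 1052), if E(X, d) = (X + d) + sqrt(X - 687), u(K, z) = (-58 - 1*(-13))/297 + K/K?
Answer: -21686/33 - I*sqrt(1081) ≈ -657.15 - 32.879*I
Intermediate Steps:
u(K, z) = 28/33 (u(K, z) = (-58 + 13)*(1/297) + 1 = -45*1/297 + 1 = -5/33 + 1 = 28/33)
E(X, d) = X + d + sqrt(-687 + X) (E(X, d) = (X + d) + sqrt(-687 + X) = X + d + sqrt(-687 + X))
u(1830, -1086) - E(-394, 1052) = 28/33 - (-394 + 1052 + sqrt(-687 - 394)) = 28/33 - (-394 + 1052 + sqrt(-1081)) = 28/33 - (-394 + 1052 + I*sqrt(1081)) = 28/33 - (658 + I*sqrt(1081)) = 28/33 + (-658 - I*sqrt(1081)) = -21686/33 - I*sqrt(1081)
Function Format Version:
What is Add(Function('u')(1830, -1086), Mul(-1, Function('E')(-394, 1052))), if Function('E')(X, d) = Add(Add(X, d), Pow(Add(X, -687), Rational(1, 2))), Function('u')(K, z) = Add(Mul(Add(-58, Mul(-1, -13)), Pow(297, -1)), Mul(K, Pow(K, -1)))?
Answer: Add(Rational(-21686, 33), Mul(-1, I, Pow(1081, Rational(1, 2)))) ≈ Add(-657.15, Mul(-32.879, I))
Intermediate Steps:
Function('u')(K, z) = Rational(28, 33) (Function('u')(K, z) = Add(Mul(Add(-58, 13), Rational(1, 297)), 1) = Add(Mul(-45, Rational(1, 297)), 1) = Add(Rational(-5, 33), 1) = Rational(28, 33))
Function('E')(X, d) = Add(X, d, Pow(Add(-687, X), Rational(1, 2))) (Function('E')(X, d) = Add(Add(X, d), Pow(Add(-687, X), Rational(1, 2))) = Add(X, d, Pow(Add(-687, X), Rational(1, 2))))
Add(Function('u')(1830, -1086), Mul(-1, Function('E')(-394, 1052))) = Add(Rational(28, 33), Mul(-1, Add(-394, 1052, Pow(Add(-687, -394), Rational(1, 2))))) = Add(Rational(28, 33), Mul(-1, Add(-394, 1052, Pow(-1081, Rational(1, 2))))) = Add(Rational(28, 33), Mul(-1, Add(-394, 1052, Mul(I, Pow(1081, Rational(1, 2)))))) = Add(Rational(28, 33), Mul(-1, Add(658, Mul(I, Pow(1081, Rational(1, 2)))))) = Add(Rational(28, 33), Add(-658, Mul(-1, I, Pow(1081, Rational(1, 2))))) = Add(Rational(-21686, 33), Mul(-1, I, Pow(1081, Rational(1, 2))))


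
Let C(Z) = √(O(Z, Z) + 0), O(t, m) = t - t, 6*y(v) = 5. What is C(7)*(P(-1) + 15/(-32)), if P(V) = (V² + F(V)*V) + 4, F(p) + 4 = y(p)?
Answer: 0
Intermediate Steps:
y(v) = ⅚ (y(v) = (⅙)*5 = ⅚)
O(t, m) = 0
F(p) = -19/6 (F(p) = -4 + ⅚ = -19/6)
P(V) = 4 + V² - 19*V/6 (P(V) = (V² - 19*V/6) + 4 = 4 + V² - 19*V/6)
C(Z) = 0 (C(Z) = √(0 + 0) = √0 = 0)
C(7)*(P(-1) + 15/(-32)) = 0*((4 + (-1)² - 19/6*(-1)) + 15/(-32)) = 0*((4 + 1 + 19/6) + 15*(-1/32)) = 0*(49/6 - 15/32) = 0*(739/96) = 0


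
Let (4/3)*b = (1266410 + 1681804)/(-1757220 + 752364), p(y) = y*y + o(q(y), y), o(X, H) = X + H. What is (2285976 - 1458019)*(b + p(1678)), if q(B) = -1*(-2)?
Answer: 1562654528886397193/669904 ≈ 2.3327e+12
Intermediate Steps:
q(B) = 2
o(X, H) = H + X
p(y) = 2 + y + y² (p(y) = y*y + (y + 2) = y² + (2 + y) = 2 + y + y²)
b = -1474107/669904 (b = 3*((1266410 + 1681804)/(-1757220 + 752364))/4 = 3*(2948214/(-1004856))/4 = 3*(2948214*(-1/1004856))/4 = (¾)*(-491369/167476) = -1474107/669904 ≈ -2.2005)
(2285976 - 1458019)*(b + p(1678)) = (2285976 - 1458019)*(-1474107/669904 + (2 + 1678 + 1678²)) = 827957*(-1474107/669904 + (2 + 1678 + 2815684)) = 827957*(-1474107/669904 + 2817364) = 827957*(1887361938949/669904) = 1562654528886397193/669904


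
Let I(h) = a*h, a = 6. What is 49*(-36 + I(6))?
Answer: 0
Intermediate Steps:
I(h) = 6*h
49*(-36 + I(6)) = 49*(-36 + 6*6) = 49*(-36 + 36) = 49*0 = 0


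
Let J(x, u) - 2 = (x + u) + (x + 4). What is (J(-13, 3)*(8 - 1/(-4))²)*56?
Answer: -129591/2 ≈ -64796.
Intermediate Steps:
J(x, u) = 6 + u + 2*x (J(x, u) = 2 + ((x + u) + (x + 4)) = 2 + ((u + x) + (4 + x)) = 2 + (4 + u + 2*x) = 6 + u + 2*x)
(J(-13, 3)*(8 - 1/(-4))²)*56 = ((6 + 3 + 2*(-13))*(8 - 1/(-4))²)*56 = ((6 + 3 - 26)*(8 - 1*(-¼))²)*56 = -17*(8 + ¼)²*56 = -17*(33/4)²*56 = -17*1089/16*56 = -18513/16*56 = -129591/2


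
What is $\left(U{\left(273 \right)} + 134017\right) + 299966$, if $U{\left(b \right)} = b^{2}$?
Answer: $508512$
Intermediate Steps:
$\left(U{\left(273 \right)} + 134017\right) + 299966 = \left(273^{2} + 134017\right) + 299966 = \left(74529 + 134017\right) + 299966 = 208546 + 299966 = 508512$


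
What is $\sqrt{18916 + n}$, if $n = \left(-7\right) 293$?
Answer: $\sqrt{16865} \approx 129.87$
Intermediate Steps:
$n = -2051$
$\sqrt{18916 + n} = \sqrt{18916 - 2051} = \sqrt{16865}$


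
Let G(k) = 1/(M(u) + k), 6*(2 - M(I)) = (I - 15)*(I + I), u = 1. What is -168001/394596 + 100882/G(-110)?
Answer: -4113455647441/394596 ≈ -1.0424e+7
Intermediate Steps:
M(I) = 2 - I*(-15 + I)/3 (M(I) = 2 - (I - 15)*(I + I)/6 = 2 - (-15 + I)*2*I/6 = 2 - I*(-15 + I)/3)
G(k) = 1/(20/3 + k) (G(k) = 1/((2 + 5*1 - ⅓*1²) + k) = 1/((2 + 5 - ⅓*1) + k) = 1/((2 + 5 - ⅓) + k) = 1/(20/3 + k))
-168001/394596 + 100882/G(-110) = -168001/394596 + 100882/((3/(20 + 3*(-110)))) = -168001*1/394596 + 100882/((3/(20 - 330))) = -168001/394596 + 100882/((3/(-310))) = -168001/394596 + 100882/((3*(-1/310))) = -168001/394596 + 100882/(-3/310) = -168001/394596 + 100882*(-310/3) = -168001/394596 - 31273420/3 = -4113455647441/394596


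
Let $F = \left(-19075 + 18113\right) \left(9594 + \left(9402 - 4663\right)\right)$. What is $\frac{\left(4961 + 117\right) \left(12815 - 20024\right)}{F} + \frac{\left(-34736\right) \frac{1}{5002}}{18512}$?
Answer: $\frac{8147231417987}{3069134147794} \approx 2.6546$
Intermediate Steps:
$F = -13788346$ ($F = - 962 \left(9594 + 4739\right) = \left(-962\right) 14333 = -13788346$)
$\frac{\left(4961 + 117\right) \left(12815 - 20024\right)}{F} + \frac{\left(-34736\right) \frac{1}{5002}}{18512} = \frac{\left(4961 + 117\right) \left(12815 - 20024\right)}{-13788346} + \frac{\left(-34736\right) \frac{1}{5002}}{18512} = 5078 \left(-7209\right) \left(- \frac{1}{13788346}\right) + \left(-34736\right) \frac{1}{5002} \cdot \frac{1}{18512} = \left(-36607302\right) \left(- \frac{1}{13788346}\right) - \frac{167}{445178} = \frac{18303651}{6894173} - \frac{167}{445178} = \frac{8147231417987}{3069134147794}$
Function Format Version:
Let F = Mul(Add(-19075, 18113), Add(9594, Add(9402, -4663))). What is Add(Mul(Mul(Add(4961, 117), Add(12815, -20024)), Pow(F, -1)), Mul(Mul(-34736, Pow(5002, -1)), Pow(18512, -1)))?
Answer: Rational(8147231417987, 3069134147794) ≈ 2.6546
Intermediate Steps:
F = -13788346 (F = Mul(-962, Add(9594, 4739)) = Mul(-962, 14333) = -13788346)
Add(Mul(Mul(Add(4961, 117), Add(12815, -20024)), Pow(F, -1)), Mul(Mul(-34736, Pow(5002, -1)), Pow(18512, -1))) = Add(Mul(Mul(Add(4961, 117), Add(12815, -20024)), Pow(-13788346, -1)), Mul(Mul(-34736, Pow(5002, -1)), Pow(18512, -1))) = Add(Mul(Mul(5078, -7209), Rational(-1, 13788346)), Mul(Mul(-34736, Rational(1, 5002)), Rational(1, 18512))) = Add(Mul(-36607302, Rational(-1, 13788346)), Mul(Rational(-17368, 2501), Rational(1, 18512))) = Add(Rational(18303651, 6894173), Rational(-167, 445178)) = Rational(8147231417987, 3069134147794)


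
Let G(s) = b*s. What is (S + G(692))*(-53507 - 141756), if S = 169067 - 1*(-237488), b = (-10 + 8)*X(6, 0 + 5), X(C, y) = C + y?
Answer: -76412465053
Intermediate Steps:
b = -22 (b = (-10 + 8)*(6 + (0 + 5)) = -2*(6 + 5) = -2*11 = -22)
S = 406555 (S = 169067 + 237488 = 406555)
G(s) = -22*s
(S + G(692))*(-53507 - 141756) = (406555 - 22*692)*(-53507 - 141756) = (406555 - 15224)*(-195263) = 391331*(-195263) = -76412465053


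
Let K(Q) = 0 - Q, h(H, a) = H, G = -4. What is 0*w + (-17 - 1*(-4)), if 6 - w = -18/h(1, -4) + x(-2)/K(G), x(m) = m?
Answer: -13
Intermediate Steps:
K(Q) = -Q
w = 49/2 (w = 6 - (-18/1 - 2/((-1*(-4)))) = 6 - (-18*1 - 2/4) = 6 - (-18 - 2*¼) = 6 - (-18 - ½) = 6 - 1*(-37/2) = 6 + 37/2 = 49/2 ≈ 24.500)
0*w + (-17 - 1*(-4)) = 0*(49/2) + (-17 - 1*(-4)) = 0 + (-17 + 4) = 0 - 13 = -13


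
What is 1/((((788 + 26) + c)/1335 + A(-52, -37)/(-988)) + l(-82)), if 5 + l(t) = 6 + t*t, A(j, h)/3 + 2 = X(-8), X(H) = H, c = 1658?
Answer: 219830/1478770481 ≈ 0.00014866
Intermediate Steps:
A(j, h) = -30 (A(j, h) = -6 + 3*(-8) = -6 - 24 = -30)
l(t) = 1 + t² (l(t) = -5 + (6 + t*t) = -5 + (6 + t²) = 1 + t²)
1/((((788 + 26) + c)/1335 + A(-52, -37)/(-988)) + l(-82)) = 1/((((788 + 26) + 1658)/1335 - 30/(-988)) + (1 + (-82)²)) = 1/(((814 + 1658)*(1/1335) - 30*(-1/988)) + (1 + 6724)) = 1/((2472*(1/1335) + 15/494) + 6725) = 1/((824/445 + 15/494) + 6725) = 1/(413731/219830 + 6725) = 1/(1478770481/219830) = 219830/1478770481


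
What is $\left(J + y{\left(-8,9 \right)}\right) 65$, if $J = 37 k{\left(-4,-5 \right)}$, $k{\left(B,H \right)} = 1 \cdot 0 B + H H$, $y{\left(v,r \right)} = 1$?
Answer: $60190$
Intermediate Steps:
$k{\left(B,H \right)} = H^{2}$ ($k{\left(B,H \right)} = 0 B + H^{2} = 0 + H^{2} = H^{2}$)
$J = 925$ ($J = 37 \left(-5\right)^{2} = 37 \cdot 25 = 925$)
$\left(J + y{\left(-8,9 \right)}\right) 65 = \left(925 + 1\right) 65 = 926 \cdot 65 = 60190$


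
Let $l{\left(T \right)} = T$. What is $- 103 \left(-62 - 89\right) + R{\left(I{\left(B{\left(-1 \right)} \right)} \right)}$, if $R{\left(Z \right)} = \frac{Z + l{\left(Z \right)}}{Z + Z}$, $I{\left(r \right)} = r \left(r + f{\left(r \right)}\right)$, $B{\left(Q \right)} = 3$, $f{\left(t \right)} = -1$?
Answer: $15554$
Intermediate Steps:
$I{\left(r \right)} = r \left(-1 + r\right)$ ($I{\left(r \right)} = r \left(r - 1\right) = r \left(-1 + r\right)$)
$R{\left(Z \right)} = 1$ ($R{\left(Z \right)} = \frac{Z + Z}{Z + Z} = \frac{2 Z}{2 Z} = 2 Z \frac{1}{2 Z} = 1$)
$- 103 \left(-62 - 89\right) + R{\left(I{\left(B{\left(-1 \right)} \right)} \right)} = - 103 \left(-62 - 89\right) + 1 = \left(-103\right) \left(-151\right) + 1 = 15553 + 1 = 15554$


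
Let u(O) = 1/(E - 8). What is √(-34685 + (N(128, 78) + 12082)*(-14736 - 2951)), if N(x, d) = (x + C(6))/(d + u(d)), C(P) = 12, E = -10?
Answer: I*√795403890379/61 ≈ 14621.0*I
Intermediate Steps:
u(O) = -1/18 (u(O) = 1/(-10 - 8) = 1/(-18) = -1/18)
N(x, d) = (12 + x)/(-1/18 + d) (N(x, d) = (x + 12)/(d - 1/18) = (12 + x)/(-1/18 + d))
√(-34685 + (N(128, 78) + 12082)*(-14736 - 2951)) = √(-34685 + (18*(12 + 128)/(-1 + 18*78) + 12082)*(-14736 - 2951)) = √(-34685 + (18*140/(-1 + 1404) + 12082)*(-17687)) = √(-34685 + (18*140/1403 + 12082)*(-17687)) = √(-34685 + (18*(1/1403)*140 + 12082)*(-17687)) = √(-34685 + (2520/1403 + 12082)*(-17687)) = √(-34685 + (16953566/1403)*(-17687)) = √(-34685 - 13037292254/61) = √(-13039408039/61) = I*√795403890379/61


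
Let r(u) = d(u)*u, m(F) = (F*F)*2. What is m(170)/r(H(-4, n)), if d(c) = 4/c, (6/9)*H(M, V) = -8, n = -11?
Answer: 14450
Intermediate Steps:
H(M, V) = -12 (H(M, V) = (3/2)*(-8) = -12)
m(F) = 2*F² (m(F) = F²*2 = 2*F²)
r(u) = 4 (r(u) = (4/u)*u = 4)
m(170)/r(H(-4, n)) = (2*170²)/4 = (2*28900)*(¼) = 57800*(¼) = 14450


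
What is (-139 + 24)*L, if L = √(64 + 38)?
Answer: -115*√102 ≈ -1161.4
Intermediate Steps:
L = √102 ≈ 10.100
(-139 + 24)*L = (-139 + 24)*√102 = -115*√102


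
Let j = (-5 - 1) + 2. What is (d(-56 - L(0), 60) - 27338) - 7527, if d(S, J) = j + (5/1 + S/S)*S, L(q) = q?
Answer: -35205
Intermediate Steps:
j = -4 (j = -6 + 2 = -4)
d(S, J) = -4 + 6*S (d(S, J) = -4 + (5/1 + S/S)*S = -4 + (5*1 + 1)*S = -4 + (5 + 1)*S = -4 + 6*S)
(d(-56 - L(0), 60) - 27338) - 7527 = ((-4 + 6*(-56 - 1*0)) - 27338) - 7527 = ((-4 + 6*(-56 + 0)) - 27338) - 7527 = ((-4 + 6*(-56)) - 27338) - 7527 = ((-4 - 336) - 27338) - 7527 = (-340 - 27338) - 7527 = -27678 - 7527 = -35205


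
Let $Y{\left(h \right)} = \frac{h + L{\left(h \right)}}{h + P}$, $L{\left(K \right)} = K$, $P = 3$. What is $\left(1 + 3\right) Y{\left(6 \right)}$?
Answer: $\frac{16}{3} \approx 5.3333$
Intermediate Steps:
$Y{\left(h \right)} = \frac{2 h}{3 + h}$ ($Y{\left(h \right)} = \frac{h + h}{h + 3} = \frac{2 h}{3 + h}$)
$\left(1 + 3\right) Y{\left(6 \right)} = \left(1 + 3\right) 2 \cdot 6 \frac{1}{3 + 6} = 4 \cdot 2 \cdot 6 \cdot \frac{1}{9} = 4 \cdot \frac{4}{3} = \frac{16}{3}$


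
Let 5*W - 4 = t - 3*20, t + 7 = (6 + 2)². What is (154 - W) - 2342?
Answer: -10941/5 ≈ -2188.2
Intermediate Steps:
t = 57 (t = -7 + (6 + 2)² = -7 + 8² = -7 + 64 = 57)
W = ⅕ (W = ⅘ + (57 - 3*20)/5 = ⅘ + (57 - 60)/5 = ⅘ + (⅕)*(-3) = ⅘ - ⅗ = ⅕ ≈ 0.20000)
(154 - W) - 2342 = (154 - 1*⅕) - 2342 = (154 - ⅕) - 2342 = 769/5 - 2342 = -10941/5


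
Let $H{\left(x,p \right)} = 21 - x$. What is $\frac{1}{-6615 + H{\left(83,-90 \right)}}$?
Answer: $- \frac{1}{6677} \approx -0.00014977$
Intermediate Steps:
$\frac{1}{-6615 + H{\left(83,-90 \right)}} = \frac{1}{-6615 + \left(21 - 83\right)} = \frac{1}{-6615 - 62} = \frac{1}{-6677} = - \frac{1}{6677}$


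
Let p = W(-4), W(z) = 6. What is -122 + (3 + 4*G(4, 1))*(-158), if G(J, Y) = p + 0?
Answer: -4388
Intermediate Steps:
p = 6
G(J, Y) = 6 (G(J, Y) = 6 + 0 = 6)
-122 + (3 + 4*G(4, 1))*(-158) = -122 + (3 + 4*6)*(-158) = -122 + (3 + 24)*(-158) = -122 + 27*(-158) = -122 - 4266 = -4388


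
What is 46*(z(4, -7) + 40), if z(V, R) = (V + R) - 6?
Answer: 1426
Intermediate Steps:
z(V, R) = -6 + R + V (z(V, R) = (R + V) - 6 = -6 + R + V)
46*(z(4, -7) + 40) = 46*((-6 - 7 + 4) + 40) = 46*(-9 + 40) = 46*31 = 1426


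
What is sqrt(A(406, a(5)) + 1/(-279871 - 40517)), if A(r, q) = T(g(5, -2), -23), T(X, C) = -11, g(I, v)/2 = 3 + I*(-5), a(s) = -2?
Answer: I*sqrt(282283374093)/160194 ≈ 3.3166*I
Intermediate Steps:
g(I, v) = 6 - 10*I (g(I, v) = 2*(3 + I*(-5)) = 2*(3 - 5*I) = 6 - 10*I)
A(r, q) = -11
sqrt(A(406, a(5)) + 1/(-279871 - 40517)) = sqrt(-11 + 1/(-279871 - 40517)) = sqrt(-11 + 1/(-320388)) = sqrt(-11 - 1/320388) = sqrt(-3524269/320388) = I*sqrt(282283374093)/160194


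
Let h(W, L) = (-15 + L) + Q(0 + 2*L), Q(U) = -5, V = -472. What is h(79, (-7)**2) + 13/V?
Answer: 13675/472 ≈ 28.972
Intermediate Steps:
h(W, L) = -20 + L (h(W, L) = (-15 + L) - 5 = -20 + L)
h(79, (-7)**2) + 13/V = (-20 + (-7)**2) + 13/(-472) = (-20 + 49) + 13*(-1/472) = 29 - 13/472 = 13675/472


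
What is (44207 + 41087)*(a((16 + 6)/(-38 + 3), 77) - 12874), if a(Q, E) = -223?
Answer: -1117095518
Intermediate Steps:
(44207 + 41087)*(a((16 + 6)/(-38 + 3), 77) - 12874) = (44207 + 41087)*(-223 - 12874) = 85294*(-13097) = -1117095518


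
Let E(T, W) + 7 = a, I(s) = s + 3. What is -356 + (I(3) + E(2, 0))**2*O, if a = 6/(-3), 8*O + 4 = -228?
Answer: -617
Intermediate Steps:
O = -29 (O = -1/2 + (1/8)*(-228) = -1/2 - 57/2 = -29)
a = -2 (a = 6*(-1/3) = -2)
I(s) = 3 + s
E(T, W) = -9 (E(T, W) = -7 - 2 = -9)
-356 + (I(3) + E(2, 0))**2*O = -356 + ((3 + 3) - 9)**2*(-29) = -356 + (6 - 9)**2*(-29) = -356 + (-3)**2*(-29) = -356 + 9*(-29) = -356 - 261 = -617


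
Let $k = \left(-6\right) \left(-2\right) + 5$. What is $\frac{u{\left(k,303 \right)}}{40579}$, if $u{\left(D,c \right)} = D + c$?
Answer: $\frac{320}{40579} \approx 0.0078859$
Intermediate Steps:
$k = 17$ ($k = 12 + 5 = 17$)
$\frac{u{\left(k,303 \right)}}{40579} = \frac{17 + 303}{40579} = 320 \cdot \frac{1}{40579} = \frac{320}{40579}$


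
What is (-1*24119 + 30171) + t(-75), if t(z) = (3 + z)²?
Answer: 11236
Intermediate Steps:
(-1*24119 + 30171) + t(-75) = (-1*24119 + 30171) + (3 - 75)² = (-24119 + 30171) + (-72)² = 6052 + 5184 = 11236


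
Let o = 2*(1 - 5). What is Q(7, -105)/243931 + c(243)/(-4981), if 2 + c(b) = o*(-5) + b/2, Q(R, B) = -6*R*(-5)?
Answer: -75721969/2430040622 ≈ -0.031161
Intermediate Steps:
Q(R, B) = 30*R
o = -8 (o = 2*(-4) = -8)
c(b) = 38 + b/2 (c(b) = -2 + (-8*(-5) + b/2) = -2 + (40 + b*(½)) = -2 + (40 + b/2) = 38 + b/2)
Q(7, -105)/243931 + c(243)/(-4981) = (30*7)/243931 + (38 + (½)*243)/(-4981) = 210*(1/243931) + (38 + 243/2)*(-1/4981) = 210/243931 + (319/2)*(-1/4981) = 210/243931 - 319/9962 = -75721969/2430040622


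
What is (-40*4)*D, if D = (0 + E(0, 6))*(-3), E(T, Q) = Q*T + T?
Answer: 0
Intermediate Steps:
E(T, Q) = T + Q*T
D = 0 (D = (0 + 0*(1 + 6))*(-3) = (0 + 0*7)*(-3) = (0 + 0)*(-3) = 0*(-3) = 0)
(-40*4)*D = -40*4*0 = -160*0 = 0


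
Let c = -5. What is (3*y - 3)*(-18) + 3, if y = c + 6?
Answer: 3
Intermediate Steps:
y = 1 (y = -5 + 6 = 1)
(3*y - 3)*(-18) + 3 = (3*1 - 3)*(-18) + 3 = (3 - 3)*(-18) + 3 = 0*(-18) + 3 = 0 + 3 = 3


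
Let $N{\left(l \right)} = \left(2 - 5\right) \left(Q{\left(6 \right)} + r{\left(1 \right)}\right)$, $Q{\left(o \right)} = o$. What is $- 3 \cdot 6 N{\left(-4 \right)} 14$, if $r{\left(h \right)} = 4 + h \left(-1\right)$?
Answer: $6804$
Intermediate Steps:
$r{\left(h \right)} = 4 - h$
$N{\left(l \right)} = -27$ ($N{\left(l \right)} = \left(2 - 5\right) \left(6 + \left(4 - 1\right)\right) = - 3 \left(6 + \left(4 - 1\right)\right) = - 3 \left(6 + 3\right) = \left(-3\right) 9 = -27$)
$- 3 \cdot 6 N{\left(-4 \right)} 14 = - 3 \cdot 6 \left(-27\right) 14 = \left(-3\right) \left(-162\right) 14 = 486 \cdot 14 = 6804$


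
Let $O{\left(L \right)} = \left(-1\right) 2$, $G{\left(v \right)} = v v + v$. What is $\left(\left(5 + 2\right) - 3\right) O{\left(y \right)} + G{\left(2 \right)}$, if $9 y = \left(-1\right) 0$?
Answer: $-2$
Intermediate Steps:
$y = 0$ ($y = \frac{\left(-1\right) 0}{9} = \frac{1}{9} \cdot 0 = 0$)
$G{\left(v \right)} = v + v^{2}$ ($G{\left(v \right)} = v^{2} + v = v + v^{2}$)
$O{\left(L \right)} = -2$
$\left(\left(5 + 2\right) - 3\right) O{\left(y \right)} + G{\left(2 \right)} = \left(\left(5 + 2\right) - 3\right) \left(-2\right) + 2 \left(1 + 2\right) = \left(7 - 3\right) \left(-2\right) + 2 \cdot 3 = 4 \left(-2\right) + 6 = -8 + 6 = -2$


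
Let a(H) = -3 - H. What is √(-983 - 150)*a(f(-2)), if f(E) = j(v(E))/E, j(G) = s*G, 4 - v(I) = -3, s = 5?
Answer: 29*I*√1133/2 ≈ 488.07*I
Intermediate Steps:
v(I) = 7 (v(I) = 4 - 1*(-3) = 4 + 3 = 7)
j(G) = 5*G
f(E) = 35/E (f(E) = (5*7)/E = 35/E)
√(-983 - 150)*a(f(-2)) = √(-983 - 150)*(-3 - 35/(-2)) = √(-1133)*(-3 - 35*(-1)/2) = (I*√1133)*(-3 - 1*(-35/2)) = (I*√1133)*(-3 + 35/2) = (I*√1133)*(29/2) = 29*I*√1133/2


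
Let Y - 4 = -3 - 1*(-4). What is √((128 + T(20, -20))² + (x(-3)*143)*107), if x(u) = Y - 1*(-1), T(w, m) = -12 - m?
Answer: √110302 ≈ 332.12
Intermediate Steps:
Y = 5 (Y = 4 + (-3 - 1*(-4)) = 4 + (-3 + 4) = 4 + 1 = 5)
x(u) = 6 (x(u) = 5 - 1*(-1) = 5 + 1 = 6)
√((128 + T(20, -20))² + (x(-3)*143)*107) = √((128 + (-12 - 1*(-20)))² + (6*143)*107) = √((128 + (-12 + 20))² + 858*107) = √((128 + 8)² + 91806) = √(136² + 91806) = √(18496 + 91806) = √110302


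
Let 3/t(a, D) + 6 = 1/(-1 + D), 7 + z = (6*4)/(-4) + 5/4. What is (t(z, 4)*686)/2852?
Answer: -3087/24242 ≈ -0.12734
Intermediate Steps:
z = -47/4 (z = -7 + ((6*4)/(-4) + 5/4) = -7 + (24*(-1/4) + 5*(1/4)) = -7 + (-6 + 5/4) = -7 - 19/4 = -47/4 ≈ -11.750)
t(a, D) = 3/(-6 + 1/(-1 + D))
(t(z, 4)*686)/2852 = ((3*(1 - 1*4)/(-7 + 6*4))*686)/2852 = ((3*(1 - 4)/(-7 + 24))*686)*(1/2852) = ((3*(-3)/17)*686)*(1/2852) = ((3*(1/17)*(-3))*686)*(1/2852) = -9/17*686*(1/2852) = -6174/17*1/2852 = -3087/24242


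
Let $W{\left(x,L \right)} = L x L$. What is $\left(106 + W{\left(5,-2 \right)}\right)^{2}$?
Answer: $15876$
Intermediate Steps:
$W{\left(x,L \right)} = x L^{2}$ ($W{\left(x,L \right)} = L L x = x L^{2}$)
$\left(106 + W{\left(5,-2 \right)}\right)^{2} = \left(106 + 5 \left(-2\right)^{2}\right)^{2} = \left(106 + 5 \cdot 4\right)^{2} = \left(106 + 20\right)^{2} = 126^{2} = 15876$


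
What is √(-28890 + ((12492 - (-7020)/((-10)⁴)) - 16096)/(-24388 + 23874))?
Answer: I*√19076925862070/25700 ≈ 169.95*I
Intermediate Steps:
√(-28890 + ((12492 - (-7020)/((-10)⁴)) - 16096)/(-24388 + 23874)) = √(-28890 + ((12492 - (-7020)/10000) - 16096)/(-514)) = √(-28890 + ((12492 - (-7020)/10000) - 16096)*(-1/514)) = √(-28890 + ((12492 - 1*(-351/500)) - 16096)*(-1/514)) = √(-28890 + ((12492 + 351/500) - 16096)*(-1/514)) = √(-28890 + (6246351/500 - 16096)*(-1/514)) = √(-28890 - 1801649/500*(-1/514)) = √(-28890 + 1801649/257000) = √(-7422928351/257000) = I*√19076925862070/25700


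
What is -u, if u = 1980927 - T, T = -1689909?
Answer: -3670836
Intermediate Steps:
u = 3670836 (u = 1980927 - 1*(-1689909) = 1980927 + 1689909 = 3670836)
-u = -1*3670836 = -3670836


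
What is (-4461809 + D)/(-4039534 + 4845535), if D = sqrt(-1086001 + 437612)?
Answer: -4461809/806001 + I*sqrt(648389)/806001 ≈ -5.5357 + 0.00099904*I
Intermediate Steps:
D = I*sqrt(648389) (D = sqrt(-648389) = I*sqrt(648389) ≈ 805.23*I)
(-4461809 + D)/(-4039534 + 4845535) = (-4461809 + I*sqrt(648389))/(-4039534 + 4845535) = (-4461809 + I*sqrt(648389))/806001 = (-4461809 + I*sqrt(648389))*(1/806001) = -4461809/806001 + I*sqrt(648389)/806001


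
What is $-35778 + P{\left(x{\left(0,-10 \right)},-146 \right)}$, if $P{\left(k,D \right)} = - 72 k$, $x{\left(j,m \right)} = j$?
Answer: $-35778$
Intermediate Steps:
$-35778 + P{\left(x{\left(0,-10 \right)},-146 \right)} = -35778 - 0 = -35778 + 0 = -35778$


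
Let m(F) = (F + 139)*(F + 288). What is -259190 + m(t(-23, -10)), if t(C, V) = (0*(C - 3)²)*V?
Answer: -219158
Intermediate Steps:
t(C, V) = 0 (t(C, V) = (0*(-3 + C)²)*V = 0*V = 0)
m(F) = (139 + F)*(288 + F)
-259190 + m(t(-23, -10)) = -259190 + (40032 + 0² + 427*0) = -259190 + (40032 + 0 + 0) = -259190 + 40032 = -219158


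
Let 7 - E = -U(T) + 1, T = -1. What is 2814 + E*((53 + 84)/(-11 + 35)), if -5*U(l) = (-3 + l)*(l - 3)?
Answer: 169799/60 ≈ 2830.0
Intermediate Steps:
U(l) = -(-3 + l)**2/5 (U(l) = -(-3 + l)*(l - 3)/5 = -(-3 + l)*(-3 + l)/5 = -(-3 + l)**2/5)
E = 14/5 (E = 7 - (-(-1)*(-3 - 1)**2/5 + 1) = 7 - (-(-1)*(-4)**2/5 + 1) = 7 - (-(-1)*16/5 + 1) = 7 - (-1*(-16/5) + 1) = 7 - (16/5 + 1) = 7 - 1*21/5 = 7 - 21/5 = 14/5 ≈ 2.8000)
2814 + E*((53 + 84)/(-11 + 35)) = 2814 + 14*((53 + 84)/(-11 + 35))/5 = 2814 + 14*(137/24)/5 = 2814 + 14*(137*(1/24))/5 = 2814 + (14/5)*(137/24) = 2814 + 959/60 = 169799/60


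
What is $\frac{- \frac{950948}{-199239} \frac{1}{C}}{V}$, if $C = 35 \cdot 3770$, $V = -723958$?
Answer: $- \frac{237737}{4758139034396475} \approx -4.9964 \cdot 10^{-11}$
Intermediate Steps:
$C = 131950$
$\frac{- \frac{950948}{-199239} \frac{1}{C}}{V} = \frac{- \frac{950948}{-199239} \cdot \frac{1}{131950}}{-723958} = \left(-950948\right) \left(- \frac{1}{199239}\right) \frac{1}{131950} \left(- \frac{1}{723958}\right) = \frac{950948}{199239} \cdot \frac{1}{131950} \left(- \frac{1}{723958}\right) = \frac{475474}{13144793025} \left(- \frac{1}{723958}\right) = - \frac{237737}{4758139034396475}$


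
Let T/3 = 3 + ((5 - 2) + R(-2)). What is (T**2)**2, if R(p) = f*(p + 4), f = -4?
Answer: 1296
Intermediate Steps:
R(p) = -16 - 4*p (R(p) = -4*(p + 4) = -4*(4 + p) = -16 - 4*p)
T = -6 (T = 3*(3 + ((5 - 2) + (-16 - 4*(-2)))) = 3*(3 + (3 + (-16 + 8))) = 3*(3 + (3 - 8)) = 3*(3 - 5) = 3*(-2) = -6)
(T**2)**2 = ((-6)**2)**2 = 36**2 = 1296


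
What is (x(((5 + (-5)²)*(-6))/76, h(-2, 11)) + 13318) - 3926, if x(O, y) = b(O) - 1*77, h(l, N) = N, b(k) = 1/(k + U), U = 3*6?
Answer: 2766574/297 ≈ 9315.1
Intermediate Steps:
U = 18
b(k) = 1/(18 + k) (b(k) = 1/(k + 18) = 1/(18 + k))
x(O, y) = -77 + 1/(18 + O) (x(O, y) = 1/(18 + O) - 1*77 = 1/(18 + O) - 77 = -77 + 1/(18 + O))
(x(((5 + (-5)²)*(-6))/76, h(-2, 11)) + 13318) - 3926 = ((-1385 - 77*(5 + (-5)²)*(-6)/76)/(18 + ((5 + (-5)²)*(-6))/76) + 13318) - 3926 = ((-1385 - 77*(5 + 25)*(-6)/76)/(18 + ((5 + 25)*(-6))*(1/76)) + 13318) - 3926 = ((-1385 - 77*30*(-6)/76)/(18 + (30*(-6))*(1/76)) + 13318) - 3926 = ((-1385 - (-13860)/76)/(18 - 180*1/76) + 13318) - 3926 = ((-1385 - 77*(-45/19))/(18 - 45/19) + 13318) - 3926 = ((-1385 + 3465/19)/(297/19) + 13318) - 3926 = ((19/297)*(-22850/19) + 13318) - 3926 = (-22850/297 + 13318) - 3926 = 3932596/297 - 3926 = 2766574/297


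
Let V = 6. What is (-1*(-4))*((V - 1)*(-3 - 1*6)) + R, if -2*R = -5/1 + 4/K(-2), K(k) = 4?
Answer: -178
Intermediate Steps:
R = 2 (R = -(-5/1 + 4/4)/2 = -(-5*1 + 4*(¼))/2 = -(-5 + 1)/2 = -½*(-4) = 2)
(-1*(-4))*((V - 1)*(-3 - 1*6)) + R = (-1*(-4))*((6 - 1)*(-3 - 1*6)) + 2 = 4*(5*(-3 - 6)) + 2 = 4*(5*(-9)) + 2 = 4*(-45) + 2 = -180 + 2 = -178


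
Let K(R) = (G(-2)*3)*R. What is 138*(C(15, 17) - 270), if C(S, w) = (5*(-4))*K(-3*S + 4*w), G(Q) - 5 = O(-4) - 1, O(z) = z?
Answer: -37260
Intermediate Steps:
G(Q) = 0 (G(Q) = 5 + (-4 - 1) = 5 - 5 = 0)
K(R) = 0 (K(R) = (0*3)*R = 0*R = 0)
C(S, w) = 0 (C(S, w) = (5*(-4))*0 = -20*0 = 0)
138*(C(15, 17) - 270) = 138*(0 - 270) = 138*(-270) = -37260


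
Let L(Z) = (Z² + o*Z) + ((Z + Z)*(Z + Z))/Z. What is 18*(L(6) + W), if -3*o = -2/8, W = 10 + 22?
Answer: 1665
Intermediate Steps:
W = 32
o = 1/12 (o = -(-2)/(3*8) = -⅓*(-¼) = 1/12 ≈ 0.083333)
L(Z) = Z² + 49*Z/12 (L(Z) = (Z² + Z/12) + ((Z + Z)*(Z + Z))/Z = (Z² + Z/12) + ((2*Z)*(2*Z))/Z = (Z² + Z/12) + (4*Z²)/Z = (Z² + Z/12) + 4*Z = Z² + 49*Z/12)
18*(L(6) + W) = 18*((1/12)*6*(49 + 12*6) + 32) = 18*((1/12)*6*(49 + 72) + 32) = 18*((1/12)*6*121 + 32) = 18*(121/2 + 32) = 18*(185/2) = 1665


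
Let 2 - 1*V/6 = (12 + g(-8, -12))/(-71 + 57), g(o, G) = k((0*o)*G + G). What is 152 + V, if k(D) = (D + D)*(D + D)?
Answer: 416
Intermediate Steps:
k(D) = 4*D**2 (k(D) = (2*D)*(2*D) = 4*D**2)
g(o, G) = 4*G**2 (g(o, G) = 4*((0*o)*G + G)**2 = 4*(0*G + G)**2 = 4*(0 + G)**2 = 4*G**2)
V = 264 (V = 12 - 6*(12 + 4*(-12)**2)/(-71 + 57) = 12 - 6*(12 + 4*144)/(-14) = 12 - 6*(12 + 576)*(-1)/14 = 12 - 3528*(-1)/14 = 12 - 6*(-42) = 12 + 252 = 264)
152 + V = 152 + 264 = 416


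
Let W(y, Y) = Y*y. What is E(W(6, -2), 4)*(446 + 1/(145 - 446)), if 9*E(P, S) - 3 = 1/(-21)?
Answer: 8323190/56889 ≈ 146.31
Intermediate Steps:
E(P, S) = 62/189 (E(P, S) = ⅓ + (⅑)/(-21) = ⅓ + (⅑)*(-1/21) = ⅓ - 1/189 = 62/189)
E(W(6, -2), 4)*(446 + 1/(145 - 446)) = 62*(446 + 1/(145 - 446))/189 = 62*(446 + 1/(-301))/189 = 62*(446 - 1/301)/189 = (62/189)*(134245/301) = 8323190/56889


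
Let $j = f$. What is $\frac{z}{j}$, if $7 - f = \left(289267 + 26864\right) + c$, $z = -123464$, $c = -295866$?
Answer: $\frac{61732}{10129} \approx 6.0946$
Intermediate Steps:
$f = -20258$ ($f = 7 - \left(\left(289267 + 26864\right) - 295866\right) = 7 - \left(316131 - 295866\right) = 7 - 20265 = -20258$)
$j = -20258$
$\frac{z}{j} = - \frac{123464}{-20258} = \left(-123464\right) \left(- \frac{1}{20258}\right) = \frac{61732}{10129}$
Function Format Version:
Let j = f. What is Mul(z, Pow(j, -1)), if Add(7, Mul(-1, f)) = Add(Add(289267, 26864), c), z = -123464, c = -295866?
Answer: Rational(61732, 10129) ≈ 6.0946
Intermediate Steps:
f = -20258 (f = Add(7, Mul(-1, Add(Add(289267, 26864), -295866))) = Add(7, Mul(-1, Add(316131, -295866))) = Add(7, Mul(-1, 20265)) = Add(7, -20265) = -20258)
j = -20258
Mul(z, Pow(j, -1)) = Mul(-123464, Pow(-20258, -1)) = Mul(-123464, Rational(-1, 20258)) = Rational(61732, 10129)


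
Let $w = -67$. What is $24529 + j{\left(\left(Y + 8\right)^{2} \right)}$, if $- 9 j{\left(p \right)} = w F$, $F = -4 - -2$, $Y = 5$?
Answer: $\frac{220627}{9} \approx 24514.0$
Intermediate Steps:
$F = -2$ ($F = -4 + 2 = -2$)
$j{\left(p \right)} = - \frac{134}{9}$ ($j{\left(p \right)} = - \frac{\left(-67\right) \left(-2\right)}{9} = \left(- \frac{1}{9}\right) 134 = - \frac{134}{9}$)
$24529 + j{\left(\left(Y + 8\right)^{2} \right)} = 24529 - \frac{134}{9} = \frac{220627}{9}$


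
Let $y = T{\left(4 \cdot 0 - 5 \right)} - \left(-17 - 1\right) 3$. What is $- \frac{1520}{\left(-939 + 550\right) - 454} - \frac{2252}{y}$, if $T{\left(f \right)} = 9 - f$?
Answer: $- \frac{448769}{14331} \approx -31.315$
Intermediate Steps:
$y = 68$ ($y = \left(9 - \left(4 \cdot 0 - 5\right)\right) - \left(-17 - 1\right) 3 = \left(9 - \left(0 - 5\right)\right) - \left(-18\right) 3 = \left(9 - -5\right) - -54 = \left(9 + 5\right) + 54 = 14 + 54 = 68$)
$- \frac{1520}{\left(-939 + 550\right) - 454} - \frac{2252}{y} = - \frac{1520}{\left(-939 + 550\right) - 454} - \frac{2252}{68} = - \frac{1520}{-389 - 454} - \frac{563}{17} = - \frac{1520}{-843} - \frac{563}{17} = \left(-1520\right) \left(- \frac{1}{843}\right) - \frac{563}{17} = \frac{1520}{843} - \frac{563}{17} = - \frac{448769}{14331}$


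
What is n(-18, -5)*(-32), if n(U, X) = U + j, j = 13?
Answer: 160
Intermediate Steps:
n(U, X) = 13 + U (n(U, X) = U + 13 = 13 + U)
n(-18, -5)*(-32) = (13 - 18)*(-32) = -5*(-32) = 160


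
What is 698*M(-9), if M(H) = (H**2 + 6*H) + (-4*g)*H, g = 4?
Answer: 119358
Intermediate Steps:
M(H) = H**2 - 10*H (M(H) = (H**2 + 6*H) + (-4*4)*H = (H**2 + 6*H) - 16*H = H**2 - 10*H)
698*M(-9) = 698*(-9*(-10 - 9)) = 698*(-9*(-19)) = 698*171 = 119358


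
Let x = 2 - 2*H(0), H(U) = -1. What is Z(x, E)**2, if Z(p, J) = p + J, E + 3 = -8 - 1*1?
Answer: 64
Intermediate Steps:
E = -12 (E = -3 + (-8 - 1*1) = -3 + (-8 - 1) = -3 - 9 = -12)
x = 4 (x = 2 - 2*(-1) = 2 + 2 = 4)
Z(p, J) = J + p
Z(x, E)**2 = (-12 + 4)**2 = (-8)**2 = 64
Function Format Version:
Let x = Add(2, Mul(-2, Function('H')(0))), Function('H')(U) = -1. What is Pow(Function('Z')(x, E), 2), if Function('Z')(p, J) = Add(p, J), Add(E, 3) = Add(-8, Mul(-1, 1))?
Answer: 64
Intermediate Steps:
E = -12 (E = Add(-3, Add(-8, Mul(-1, 1))) = Add(-3, Add(-8, -1)) = Add(-3, -9) = -12)
x = 4 (x = Add(2, Mul(-2, -1)) = Add(2, 2) = 4)
Function('Z')(p, J) = Add(J, p)
Pow(Function('Z')(x, E), 2) = Pow(Add(-12, 4), 2) = Pow(-8, 2) = 64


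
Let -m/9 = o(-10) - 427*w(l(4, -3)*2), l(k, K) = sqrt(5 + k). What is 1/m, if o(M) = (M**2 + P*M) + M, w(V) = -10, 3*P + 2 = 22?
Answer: -1/38640 ≈ -2.5880e-5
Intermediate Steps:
P = 20/3 (P = -2/3 + (1/3)*22 = -2/3 + 22/3 = 20/3 ≈ 6.6667)
o(M) = M**2 + 23*M/3 (o(M) = (M**2 + 20*M/3) + M = M**2 + 23*M/3)
m = -38640 (m = -9*((1/3)*(-10)*(23 + 3*(-10)) - 427*(-10)) = -9*((1/3)*(-10)*(23 - 30) + 4270) = -9*((1/3)*(-10)*(-7) + 4270) = -9*(70/3 + 4270) = -9*12880/3 = -38640)
1/m = 1/(-38640) = -1/38640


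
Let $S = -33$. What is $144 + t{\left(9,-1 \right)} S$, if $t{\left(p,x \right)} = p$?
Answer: $-153$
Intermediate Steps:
$144 + t{\left(9,-1 \right)} S = 144 + 9 \left(-33\right) = 144 - 297 = -153$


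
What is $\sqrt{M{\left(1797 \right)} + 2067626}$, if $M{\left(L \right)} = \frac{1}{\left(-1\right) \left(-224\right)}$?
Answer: $\frac{5 \sqrt{259363006}}{56} \approx 1437.9$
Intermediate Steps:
$M{\left(L \right)} = \frac{1}{224}$
$\sqrt{M{\left(1797 \right)} + 2067626} = \sqrt{\frac{1}{224} + 2067626} = \sqrt{\frac{463148225}{224}} = \frac{5 \sqrt{259363006}}{56}$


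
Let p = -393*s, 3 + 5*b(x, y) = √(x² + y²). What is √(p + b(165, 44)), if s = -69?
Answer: √(677910 + 55*√241)/5 ≈ 164.77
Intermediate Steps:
b(x, y) = -⅗ + √(x² + y²)/5
p = 27117 (p = -393*(-69) = 27117)
√(p + b(165, 44)) = √(27117 + (-⅗ + √(165² + 44²)/5)) = √(27117 + (-⅗ + √(27225 + 1936)/5)) = √(27117 + (-⅗ + √29161/5)) = √(27117 + (-⅗ + (11*√241)/5)) = √(27117 + (-⅗ + 11*√241/5)) = √(135582/5 + 11*√241/5)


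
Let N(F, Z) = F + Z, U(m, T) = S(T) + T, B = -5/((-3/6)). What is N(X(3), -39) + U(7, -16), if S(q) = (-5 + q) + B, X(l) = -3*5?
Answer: -81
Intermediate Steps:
X(l) = -15
B = 10 (B = -5/((-3*⅙)) = -5/(-½) = -5*(-2) = 10)
S(q) = 5 + q (S(q) = (-5 + q) + 10 = 5 + q)
U(m, T) = 5 + 2*T (U(m, T) = (5 + T) + T = 5 + 2*T)
N(X(3), -39) + U(7, -16) = (-15 - 39) + (5 + 2*(-16)) = -54 + (5 - 32) = -54 - 27 = -81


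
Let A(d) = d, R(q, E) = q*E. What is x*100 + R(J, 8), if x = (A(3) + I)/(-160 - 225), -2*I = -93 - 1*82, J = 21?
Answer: 11126/77 ≈ 144.49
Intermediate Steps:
R(q, E) = E*q
I = 175/2 (I = -(-93 - 1*82)/2 = -(-93 - 82)/2 = -½*(-175) = 175/2 ≈ 87.500)
x = -181/770 (x = (3 + 175/2)/(-160 - 225) = (181/2)/(-385) = (181/2)*(-1/385) = -181/770 ≈ -0.23506)
x*100 + R(J, 8) = -181/770*100 + 8*21 = -1810/77 + 168 = 11126/77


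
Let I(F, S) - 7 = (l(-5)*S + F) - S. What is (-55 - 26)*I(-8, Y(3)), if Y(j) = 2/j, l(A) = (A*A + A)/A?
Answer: 351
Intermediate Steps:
l(A) = (A + A**2)/A (l(A) = (A**2 + A)/A = (A + A**2)/A)
I(F, S) = 7 + F - 5*S (I(F, S) = 7 + (((1 - 5)*S + F) - S) = 7 + ((-4*S + F) - S) = 7 + ((F - 4*S) - S) = 7 + (F - 5*S) = 7 + F - 5*S)
(-55 - 26)*I(-8, Y(3)) = (-55 - 26)*(7 - 8 - 10/3) = -81*(7 - 8 - 10/3) = -81*(-13/3) = 351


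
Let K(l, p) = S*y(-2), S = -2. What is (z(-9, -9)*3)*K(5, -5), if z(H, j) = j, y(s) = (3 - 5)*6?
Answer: -648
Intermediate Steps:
y(s) = -12 (y(s) = -2*6 = -12)
K(l, p) = 24 (K(l, p) = -2*(-12) = 24)
(z(-9, -9)*3)*K(5, -5) = -9*3*24 = -27*24 = -648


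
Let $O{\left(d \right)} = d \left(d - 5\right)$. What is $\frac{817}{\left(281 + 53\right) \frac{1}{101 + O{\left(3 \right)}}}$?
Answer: $\frac{77615}{334} \approx 232.38$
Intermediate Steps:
$O{\left(d \right)} = d \left(-5 + d\right)$
$\frac{817}{\left(281 + 53\right) \frac{1}{101 + O{\left(3 \right)}}} = \frac{817}{\left(281 + 53\right) \frac{1}{101 + 3 \left(-5 + 3\right)}} = \frac{817}{334 \frac{1}{101 + 3 \left(-2\right)}} = \frac{817}{334 \frac{1}{101 - 6}} = \frac{817}{334 \cdot \frac{1}{95}} = \frac{817}{\frac{334}{95}} = 817 \cdot \frac{95}{334} = \frac{77615}{334}$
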